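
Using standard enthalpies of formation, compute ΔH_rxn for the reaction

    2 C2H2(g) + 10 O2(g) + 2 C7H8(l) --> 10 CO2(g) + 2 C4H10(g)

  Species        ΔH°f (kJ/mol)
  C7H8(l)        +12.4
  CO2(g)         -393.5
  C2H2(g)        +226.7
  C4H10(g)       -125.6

Products: 10·(-393.5) + 2·(-125.6) = -4186.2
Reactants: 2·(+226.7) + 10·(+0.0) + 2·(+12.4) = +478.2
ΔH_rxn = (-4186.2) − (+478.2) = -4664.4 kJ/mol

ΔH_rxn = -4664.4 kJ/mol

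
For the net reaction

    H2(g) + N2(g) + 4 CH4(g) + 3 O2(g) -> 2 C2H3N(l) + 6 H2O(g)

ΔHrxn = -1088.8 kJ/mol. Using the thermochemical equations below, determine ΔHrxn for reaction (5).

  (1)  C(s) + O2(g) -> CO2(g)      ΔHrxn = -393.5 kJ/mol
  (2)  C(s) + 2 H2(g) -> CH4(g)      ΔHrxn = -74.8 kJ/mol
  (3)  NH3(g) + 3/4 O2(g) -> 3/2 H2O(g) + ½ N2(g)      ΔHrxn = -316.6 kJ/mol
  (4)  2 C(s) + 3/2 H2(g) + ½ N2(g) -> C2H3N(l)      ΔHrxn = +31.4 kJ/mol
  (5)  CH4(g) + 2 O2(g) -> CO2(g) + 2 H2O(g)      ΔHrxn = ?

ΔHrxn = -802.3 kJ/mol

(1) reversed and × 3: (-3)·(-393.5) = +1180.5 kJ/mol
(2) reversed: +74.8 kJ/mol
(3): not needed (NH3(g) appears nowhere else).
(4) × 2 (×2 to match 2 C2H3N(l) in the target): (2)·(+31.4) = +62.8 kJ/mol
(5) × 3: contributes 3·x
-1088.8 = (+1180.5) + (+74.8) + (+62.8) + 3·x
x = (-1088.8 − (+1318.1)) / (3) = -802.3 kJ/mol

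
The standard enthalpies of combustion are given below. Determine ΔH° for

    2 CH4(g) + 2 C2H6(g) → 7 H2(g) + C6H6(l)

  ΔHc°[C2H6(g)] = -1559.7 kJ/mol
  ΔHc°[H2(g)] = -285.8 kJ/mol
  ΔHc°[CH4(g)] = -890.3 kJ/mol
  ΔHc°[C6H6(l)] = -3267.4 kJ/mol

ΔH° = 368.0 kJ/mol

Using ΔH = Σ nΔHc°(reactants) − Σ nΔHc°(products):
= [2·(-890.3) + 2·(-1559.7)] − [7·(-285.8) + 1·(-3267.4)]
= 368.0 kJ/mol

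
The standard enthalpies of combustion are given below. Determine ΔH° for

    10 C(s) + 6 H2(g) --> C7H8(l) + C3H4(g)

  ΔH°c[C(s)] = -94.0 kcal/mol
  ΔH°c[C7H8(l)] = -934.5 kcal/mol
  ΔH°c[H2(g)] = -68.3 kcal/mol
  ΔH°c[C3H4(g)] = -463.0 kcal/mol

Using ΔH = Σ nΔHc°(reactants) − Σ nΔHc°(products):
= [10·(-94.0) + 6·(-68.3)] − [1·(-934.5) + 1·(-463.0)]
= 47.7 kcal/mol

ΔH° = 47.7 kcal/mol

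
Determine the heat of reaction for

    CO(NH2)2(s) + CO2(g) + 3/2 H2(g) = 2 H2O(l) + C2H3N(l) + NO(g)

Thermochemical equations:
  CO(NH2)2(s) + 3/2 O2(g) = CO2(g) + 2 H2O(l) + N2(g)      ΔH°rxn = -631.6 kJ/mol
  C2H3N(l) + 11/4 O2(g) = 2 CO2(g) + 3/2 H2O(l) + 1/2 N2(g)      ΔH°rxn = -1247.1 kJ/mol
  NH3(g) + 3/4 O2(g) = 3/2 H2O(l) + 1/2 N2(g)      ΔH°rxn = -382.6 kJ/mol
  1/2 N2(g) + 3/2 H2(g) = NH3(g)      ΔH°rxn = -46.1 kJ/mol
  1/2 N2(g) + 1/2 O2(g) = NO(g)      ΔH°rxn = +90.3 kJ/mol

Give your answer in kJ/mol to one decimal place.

ΔH°rxn = 277.1 kJ/mol

equation 1 as written (CO(NH2)2(s) already on the reactant side): -631.6 kJ/mol
equation 2 reversed (C2H3N(l) must end up as a product): +1247.1 kJ/mol
equation 3 as written: -382.6 kJ/mol
equation 4 as written (H2(g) already on the reactant side): -46.1 kJ/mol
equation 5 as written (NO(g) already on the product side): +90.3 kJ/mol
Combining the equations, ΔH°rxn = (1)·(-631.6) + (-1)·(-1247.1) + (1)·(-382.6) + (1)·(-46.1) + (1)·(+90.3) = 277.1 kJ/mol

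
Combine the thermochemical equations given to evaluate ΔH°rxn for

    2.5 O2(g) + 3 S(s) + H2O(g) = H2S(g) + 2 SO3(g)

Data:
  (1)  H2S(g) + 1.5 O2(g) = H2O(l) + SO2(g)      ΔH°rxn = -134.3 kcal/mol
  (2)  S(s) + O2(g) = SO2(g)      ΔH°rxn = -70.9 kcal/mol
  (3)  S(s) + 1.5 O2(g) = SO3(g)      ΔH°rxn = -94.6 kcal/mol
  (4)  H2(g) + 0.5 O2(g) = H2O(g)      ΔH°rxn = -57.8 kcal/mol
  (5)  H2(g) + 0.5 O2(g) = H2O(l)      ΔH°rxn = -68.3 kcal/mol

(1) reversed (H2S(g) must end up as a product): +134.3 kcal/mol
(2) as written: -70.9 kcal/mol
(3) × 2 (×2 to match 2 SO3(g) in the target): (2)·(-94.6) = -189.2 kcal/mol
(4) reversed (reverse to put H2O(g) on the reactant side): +57.8 kcal/mol
(5) as written: -68.3 kcal/mol
ΔH°rxn = (+134.3) + (-70.9) + (-189.2) + (+57.8) + (-68.3) = -136.3 kcal/mol

ΔH°rxn = -136.3 kcal/mol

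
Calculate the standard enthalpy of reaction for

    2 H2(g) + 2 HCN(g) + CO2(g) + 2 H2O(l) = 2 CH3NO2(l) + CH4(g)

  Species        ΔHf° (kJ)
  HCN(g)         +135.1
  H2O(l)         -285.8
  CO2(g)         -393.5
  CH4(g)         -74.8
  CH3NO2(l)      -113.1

ΔH°rxn = 393.9 kJ

Products: 2·(-113.1) + 1·(-74.8) = -301.0
Reactants: 2·(+0.0) + 2·(+135.1) + 1·(-393.5) + 2·(-285.8) = -694.9
ΔH°rxn = (-301.0) − (-694.9) = 393.9 kJ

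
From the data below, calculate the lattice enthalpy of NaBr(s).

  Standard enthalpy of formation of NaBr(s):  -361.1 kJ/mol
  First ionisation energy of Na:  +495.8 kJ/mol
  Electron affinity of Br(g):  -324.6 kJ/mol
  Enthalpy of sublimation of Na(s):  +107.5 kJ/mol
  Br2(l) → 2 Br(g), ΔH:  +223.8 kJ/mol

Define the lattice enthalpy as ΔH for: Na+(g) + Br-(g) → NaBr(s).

U = -751.7 kJ/mol

ΔHf° = 1·ΔHsub + 1·(ΣIE) + 1/2·D(Br2) + 1·EA + U
-361.1 = 1·(+107.5) + 1·(+495.8) + 1/2·(+223.8) + 1·(-324.6) + U
U = -361.1 − (+390.6) = -751.7 kJ/mol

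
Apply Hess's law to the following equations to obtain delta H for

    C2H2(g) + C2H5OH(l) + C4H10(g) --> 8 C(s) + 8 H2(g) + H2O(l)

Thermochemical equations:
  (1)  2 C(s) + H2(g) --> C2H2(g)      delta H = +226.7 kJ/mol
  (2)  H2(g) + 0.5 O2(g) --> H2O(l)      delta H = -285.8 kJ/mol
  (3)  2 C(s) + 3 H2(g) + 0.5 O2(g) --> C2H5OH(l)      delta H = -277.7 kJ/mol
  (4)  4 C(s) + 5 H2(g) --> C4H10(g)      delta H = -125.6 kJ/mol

(1) reversed (reverse to put C2H2(g) on the reactant side): -226.7 kJ/mol
(2) as written (H2O(l) already on the product side): -285.8 kJ/mol
(3) reversed (reverse to put C2H5OH(l) on the reactant side): +277.7 kJ/mol
(4) reversed (reverse to put C4H10(g) on the reactant side): +125.6 kJ/mol
delta H = (-1)·(+226.7) + (1)·(-285.8) + (-1)·(-277.7) + (-1)·(-125.6) = -109.2 kJ/mol

delta H = -109.2 kJ/mol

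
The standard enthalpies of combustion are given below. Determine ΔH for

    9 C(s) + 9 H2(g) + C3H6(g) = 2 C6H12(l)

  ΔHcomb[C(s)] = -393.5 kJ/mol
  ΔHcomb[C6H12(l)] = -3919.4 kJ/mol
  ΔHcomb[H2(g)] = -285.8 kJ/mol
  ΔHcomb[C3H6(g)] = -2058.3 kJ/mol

Using ΔH = Σ nΔHc°(reactants) − Σ nΔHc°(products):
= [9·(-393.5) + 9·(-285.8) + 1·(-2058.3)] − [2·(-3919.4)]
= -333.2 kJ/mol

ΔH = -333.2 kJ/mol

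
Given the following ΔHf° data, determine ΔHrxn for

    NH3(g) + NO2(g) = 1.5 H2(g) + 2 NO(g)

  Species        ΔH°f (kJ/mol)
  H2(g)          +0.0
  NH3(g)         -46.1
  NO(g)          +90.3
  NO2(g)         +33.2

Products: 3/2·(+0.0) + 2·(+90.3) = +180.6
Reactants: 1·(-46.1) + 1·(+33.2) = -12.9
ΔHrxn = (+180.6) − (-12.9) = 193.5 kJ/mol

ΔHrxn = 193.5 kJ/mol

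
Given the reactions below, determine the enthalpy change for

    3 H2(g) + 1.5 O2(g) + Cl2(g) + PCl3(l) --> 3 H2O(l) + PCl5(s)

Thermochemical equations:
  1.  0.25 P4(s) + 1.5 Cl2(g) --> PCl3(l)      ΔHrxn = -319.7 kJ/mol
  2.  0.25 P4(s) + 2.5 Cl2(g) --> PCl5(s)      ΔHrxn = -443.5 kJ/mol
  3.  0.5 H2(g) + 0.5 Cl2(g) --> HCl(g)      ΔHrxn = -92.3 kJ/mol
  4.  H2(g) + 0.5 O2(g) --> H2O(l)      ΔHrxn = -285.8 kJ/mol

eq. 1 reversed (PCl3(l) must end up as a reactant): +319.7 kJ/mol
eq. 2 as written (PCl5(s) already on the product side): -443.5 kJ/mol
eq. 3: not needed (HCl(g) appears nowhere else).
eq. 4 × 3 (scale by 3 for the 3 H2O(l)): (3)·(-285.8) = -857.4 kJ/mol
Summing the manipulated equations, ΔHrxn = (-1)·(-319.7) + (1)·(-443.5) + (3)·(-285.8) = -981.2 kJ/mol

ΔHrxn = -981.2 kJ/mol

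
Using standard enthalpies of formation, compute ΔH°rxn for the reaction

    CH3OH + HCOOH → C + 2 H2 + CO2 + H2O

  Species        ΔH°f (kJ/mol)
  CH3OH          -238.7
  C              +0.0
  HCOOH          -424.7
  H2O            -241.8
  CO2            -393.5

Products: 1·(+0.0) + 2·(+0.0) + 1·(-393.5) + 1·(-241.8) = -635.3
Reactants: 1·(-238.7) + 1·(-424.7) = -663.4
ΔH°rxn = (-635.3) − (-663.4) = 28.1 kJ/mol

ΔH°rxn = 28.1 kJ/mol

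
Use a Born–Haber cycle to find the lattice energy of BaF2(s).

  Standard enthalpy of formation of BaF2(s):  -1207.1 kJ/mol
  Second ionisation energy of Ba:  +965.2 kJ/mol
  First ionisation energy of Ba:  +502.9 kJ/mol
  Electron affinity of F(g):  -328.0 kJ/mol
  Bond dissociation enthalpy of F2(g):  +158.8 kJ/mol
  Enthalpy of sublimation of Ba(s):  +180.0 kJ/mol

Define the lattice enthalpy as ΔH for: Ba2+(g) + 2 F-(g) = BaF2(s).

U = -2358.0 kJ/mol

ΔHf° = 1·ΔHsub + 1·(ΣIE) + 1·D(F2) + 2·EA + U
-1207.1 = 1·(+180.0) + 1·(+1468.1) + 1·(+158.8) + 2·(-328.0) + U
U = -1207.1 − (+1150.9) = -2358.0 kJ/mol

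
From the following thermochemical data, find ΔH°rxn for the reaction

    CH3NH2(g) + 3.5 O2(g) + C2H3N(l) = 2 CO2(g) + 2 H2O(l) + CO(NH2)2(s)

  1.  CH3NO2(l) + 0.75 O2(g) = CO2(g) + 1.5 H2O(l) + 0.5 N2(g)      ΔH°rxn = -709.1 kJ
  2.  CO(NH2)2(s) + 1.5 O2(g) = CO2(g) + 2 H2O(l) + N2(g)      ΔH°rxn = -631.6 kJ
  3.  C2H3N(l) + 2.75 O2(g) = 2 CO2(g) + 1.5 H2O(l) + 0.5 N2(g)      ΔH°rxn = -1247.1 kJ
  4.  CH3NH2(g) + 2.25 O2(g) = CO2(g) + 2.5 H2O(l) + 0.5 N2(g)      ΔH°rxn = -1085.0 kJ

ΔH°rxn = -1700.5 kJ

eq. 1: not needed (CH3NO2(l) appears nowhere else).
eq. 2 reversed (CO(NH2)2(s) must end up as a product): +631.6 kJ
eq. 3 as written (C2H3N(l) already on the reactant side): -1247.1 kJ
eq. 4 as written (CH3NH2(g) already on the reactant side): -1085.0 kJ
ΔH°rxn = (+631.6) + (-1247.1) + (-1085.0) = -1700.5 kJ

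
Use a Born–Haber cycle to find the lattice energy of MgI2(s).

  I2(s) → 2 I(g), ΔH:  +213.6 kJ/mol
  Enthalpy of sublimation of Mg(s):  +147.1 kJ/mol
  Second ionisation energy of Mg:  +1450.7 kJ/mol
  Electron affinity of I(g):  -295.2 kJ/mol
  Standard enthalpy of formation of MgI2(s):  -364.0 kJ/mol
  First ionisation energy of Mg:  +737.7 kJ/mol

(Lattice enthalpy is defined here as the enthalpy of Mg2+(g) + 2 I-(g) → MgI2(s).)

U = -2322.7 kJ/mol

ΔHf° = 1·ΔHsub + 1·(ΣIE) + 1·D(I2) + 2·EA + U
-364.0 = 1·(+147.1) + 1·(+2188.4) + 1·(+213.6) + 2·(-295.2) + U
U = -364.0 − (+1958.7) = -2322.7 kJ/mol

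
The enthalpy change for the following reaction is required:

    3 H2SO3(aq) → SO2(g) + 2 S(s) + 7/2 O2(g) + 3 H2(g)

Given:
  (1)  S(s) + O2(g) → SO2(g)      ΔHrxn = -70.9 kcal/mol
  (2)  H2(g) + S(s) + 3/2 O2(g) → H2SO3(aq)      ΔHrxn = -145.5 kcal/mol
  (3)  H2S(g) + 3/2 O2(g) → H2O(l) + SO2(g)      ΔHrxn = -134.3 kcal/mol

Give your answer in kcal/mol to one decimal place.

(1) as written: -70.9 kcal/mol
(2) reversed and × 3: (-3)·(-145.5) = +436.5 kcal/mol
(3): not needed.
ΔHrxn = (1)·(-70.9) + (-3)·(-145.5) = 365.6 kcal/mol

ΔHrxn = 365.6 kcal/mol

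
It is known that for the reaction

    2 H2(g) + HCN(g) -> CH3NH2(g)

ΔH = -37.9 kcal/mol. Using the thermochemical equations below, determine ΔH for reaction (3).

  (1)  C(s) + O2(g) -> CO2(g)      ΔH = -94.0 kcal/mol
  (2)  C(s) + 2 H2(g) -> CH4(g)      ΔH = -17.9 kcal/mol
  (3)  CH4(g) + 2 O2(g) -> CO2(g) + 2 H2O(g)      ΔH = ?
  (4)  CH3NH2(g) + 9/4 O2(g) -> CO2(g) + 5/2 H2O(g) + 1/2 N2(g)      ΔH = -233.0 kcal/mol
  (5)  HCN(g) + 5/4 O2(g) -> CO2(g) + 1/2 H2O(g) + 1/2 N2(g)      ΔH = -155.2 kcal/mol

ΔH = -191.8 kcal/mol

(1) reversed: +94.0 kcal/mol
(2) as written: -17.9 kcal/mol
(3) as written: contributes x
(4) reversed: +233.0 kcal/mol
(5) as written: -155.2 kcal/mol
-37.9 = (+94.0) + (-17.9) + (+233.0) + (-155.2) + x
x = (-37.9 − (+153.9)) / (1) = -191.8 kcal/mol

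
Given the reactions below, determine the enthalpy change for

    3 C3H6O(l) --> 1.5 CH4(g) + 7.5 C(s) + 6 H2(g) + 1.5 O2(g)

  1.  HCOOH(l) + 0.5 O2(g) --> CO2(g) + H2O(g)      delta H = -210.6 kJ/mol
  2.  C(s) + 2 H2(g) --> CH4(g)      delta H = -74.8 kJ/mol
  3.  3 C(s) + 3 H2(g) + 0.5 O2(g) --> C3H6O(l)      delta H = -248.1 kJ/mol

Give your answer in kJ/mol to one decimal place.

eq. 1: not needed.
eq. 2 × 3/2: (3/2)·(-74.8) = -112.2 kJ/mol
eq. 3 reversed and × 3: (-3)·(-248.1) = +744.3 kJ/mol
Since enthalpy is a state function, delta H = (-112.2) + (+744.3) = 632.1 kJ/mol

delta H = 632.1 kJ/mol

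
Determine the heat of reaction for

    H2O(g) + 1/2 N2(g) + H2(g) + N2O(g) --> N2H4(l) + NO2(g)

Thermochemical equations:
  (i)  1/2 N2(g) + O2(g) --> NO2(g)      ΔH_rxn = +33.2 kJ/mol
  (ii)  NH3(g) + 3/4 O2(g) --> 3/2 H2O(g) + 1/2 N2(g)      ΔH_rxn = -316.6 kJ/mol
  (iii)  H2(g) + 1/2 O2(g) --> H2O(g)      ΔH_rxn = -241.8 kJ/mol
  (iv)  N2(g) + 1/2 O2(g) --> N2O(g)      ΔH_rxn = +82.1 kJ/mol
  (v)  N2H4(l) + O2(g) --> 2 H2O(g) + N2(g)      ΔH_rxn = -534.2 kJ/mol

ΔH_rxn = 243.5 kJ/mol

(i) as written (NO2(g) already on the product side): +33.2 kJ/mol
(ii): not needed (NH3(g) appears nowhere else).
(iii) as written (H2(g) already on the reactant side): -241.8 kJ/mol
(iv) reversed (reverse to put N2O(g) on the reactant side): -82.1 kJ/mol
(v) reversed (N2H4(l) must end up as a product): +534.2 kJ/mol
ΔH_rxn = (1)·(+33.2) + (1)·(-241.8) + (-1)·(+82.1) + (-1)·(-534.2) = 243.5 kJ/mol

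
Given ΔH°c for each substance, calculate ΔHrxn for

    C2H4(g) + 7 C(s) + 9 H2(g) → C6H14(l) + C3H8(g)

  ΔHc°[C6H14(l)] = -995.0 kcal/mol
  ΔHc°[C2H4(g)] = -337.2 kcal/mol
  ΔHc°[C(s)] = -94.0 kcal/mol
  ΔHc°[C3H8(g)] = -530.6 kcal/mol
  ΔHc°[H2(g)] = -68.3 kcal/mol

Using ΔH = Σ nΔHc°(reactants) − Σ nΔHc°(products):
= [1·(-337.2) + 7·(-94.0) + 9·(-68.3)] − [1·(-995.0) + 1·(-530.6)]
= -84.3 kcal/mol

ΔHrxn = -84.3 kcal/mol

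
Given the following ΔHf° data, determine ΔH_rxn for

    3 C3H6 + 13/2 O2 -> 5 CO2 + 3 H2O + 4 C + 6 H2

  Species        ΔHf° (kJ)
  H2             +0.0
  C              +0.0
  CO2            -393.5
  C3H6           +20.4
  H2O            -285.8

Products: 5·(-393.5) + 3·(-285.8) + 4·(+0.0) + 6·(+0.0) = -2824.9
Reactants: 3·(+20.4) + 13/2·(+0.0) = +61.2
ΔH_rxn = (-2824.9) − (+61.2) = -2886.1 kJ

ΔH_rxn = -2886.1 kJ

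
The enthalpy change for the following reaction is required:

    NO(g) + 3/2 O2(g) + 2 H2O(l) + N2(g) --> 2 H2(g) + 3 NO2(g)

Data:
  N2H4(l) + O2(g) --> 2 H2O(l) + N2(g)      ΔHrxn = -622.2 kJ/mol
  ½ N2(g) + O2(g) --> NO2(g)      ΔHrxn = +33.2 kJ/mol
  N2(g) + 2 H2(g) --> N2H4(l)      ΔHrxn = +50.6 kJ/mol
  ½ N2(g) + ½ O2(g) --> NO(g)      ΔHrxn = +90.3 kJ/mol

equation 1 reversed: +622.2 kJ/mol
equation 2 × 3: (3)·(+33.2) = +99.6 kJ/mol
equation 3 reversed: -50.6 kJ/mol
equation 4 reversed: -90.3 kJ/mol
Since enthalpy is a state function, ΔHrxn = (+622.2) + (+99.6) + (-50.6) + (-90.3) = 580.9 kJ/mol

ΔHrxn = 580.9 kJ/mol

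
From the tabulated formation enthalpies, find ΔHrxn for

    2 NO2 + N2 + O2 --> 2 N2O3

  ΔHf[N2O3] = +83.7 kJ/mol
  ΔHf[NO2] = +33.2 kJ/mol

ΔHrxn = 101.0 kJ/mol

Products: 2·(+83.7) = +167.4
Reactants: 2·(+33.2) + 1·(+0.0) + 1·(+0.0) = +66.4
ΔHrxn = (+167.4) − (+66.4) = 101.0 kJ/mol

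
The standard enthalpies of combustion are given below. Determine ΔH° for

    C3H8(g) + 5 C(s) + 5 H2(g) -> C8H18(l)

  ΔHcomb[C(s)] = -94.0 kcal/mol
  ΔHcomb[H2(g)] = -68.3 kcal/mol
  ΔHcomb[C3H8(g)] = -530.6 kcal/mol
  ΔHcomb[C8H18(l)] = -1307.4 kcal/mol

With combustion enthalpies, reactants minus products:
= [1·(-530.6) + 5·(-94.0) + 5·(-68.3)] − [1·(-1307.4)]
= -34.7 kcal/mol

ΔH° = -34.7 kcal/mol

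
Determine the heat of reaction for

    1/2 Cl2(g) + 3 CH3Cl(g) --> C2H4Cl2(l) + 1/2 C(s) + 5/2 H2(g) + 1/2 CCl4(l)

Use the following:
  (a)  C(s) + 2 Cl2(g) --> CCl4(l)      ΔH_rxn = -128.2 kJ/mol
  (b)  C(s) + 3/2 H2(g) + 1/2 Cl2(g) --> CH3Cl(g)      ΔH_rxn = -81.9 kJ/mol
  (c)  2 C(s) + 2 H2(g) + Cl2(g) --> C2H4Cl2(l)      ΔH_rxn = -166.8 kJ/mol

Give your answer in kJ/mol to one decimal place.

(a) × 1/2: (1/2)·(-128.2) = -64.1 kJ/mol
(b) reversed and × 3: (-3)·(-81.9) = +245.7 kJ/mol
(c) as written: -166.8 kJ/mol
ΔH_rxn = (1/2)·(-128.2) + (-3)·(-81.9) + (1)·(-166.8) = 14.8 kJ/mol

ΔH_rxn = 14.8 kJ/mol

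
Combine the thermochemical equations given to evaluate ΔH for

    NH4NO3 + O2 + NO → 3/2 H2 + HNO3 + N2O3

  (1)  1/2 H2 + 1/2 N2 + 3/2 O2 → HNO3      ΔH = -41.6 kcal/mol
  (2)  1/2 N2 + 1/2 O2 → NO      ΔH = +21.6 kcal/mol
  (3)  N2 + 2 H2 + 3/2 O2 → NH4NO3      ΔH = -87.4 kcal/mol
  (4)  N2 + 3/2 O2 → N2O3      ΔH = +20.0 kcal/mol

ΔH = 44.2 kcal/mol

(1) as written: -41.6 kcal/mol
(2) reversed: -21.6 kcal/mol
(3) reversed: +87.4 kcal/mol
(4) as written: +20.0 kcal/mol
Combining the equations, ΔH = (1)·(-41.6) + (-1)·(+21.6) + (-1)·(-87.4) + (1)·(+20.0) = 44.2 kcal/mol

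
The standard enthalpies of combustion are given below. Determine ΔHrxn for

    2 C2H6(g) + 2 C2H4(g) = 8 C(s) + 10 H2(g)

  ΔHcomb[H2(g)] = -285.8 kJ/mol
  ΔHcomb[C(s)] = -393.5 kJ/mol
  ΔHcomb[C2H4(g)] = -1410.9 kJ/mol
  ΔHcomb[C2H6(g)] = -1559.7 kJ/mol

Using ΔH = Σ nΔHc°(reactants) − Σ nΔHc°(products):
= [2·(-1559.7) + 2·(-1410.9)] − [8·(-393.5) + 10·(-285.8)]
= 64.8 kJ/mol

ΔHrxn = 64.8 kJ/mol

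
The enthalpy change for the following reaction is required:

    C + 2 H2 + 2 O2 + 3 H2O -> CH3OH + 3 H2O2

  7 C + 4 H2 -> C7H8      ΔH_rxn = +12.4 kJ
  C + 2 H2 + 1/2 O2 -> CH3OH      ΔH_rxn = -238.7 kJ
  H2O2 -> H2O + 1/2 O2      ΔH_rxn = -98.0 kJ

ΔH_rxn = 55.3 kJ

equation 1: not needed.
equation 2 as written: -238.7 kJ
equation 3 reversed and × 3: (-3)·(-98.0) = +294.0 kJ
Since enthalpy is a state function, ΔH_rxn = (-238.7) + (+294.0) = 55.3 kJ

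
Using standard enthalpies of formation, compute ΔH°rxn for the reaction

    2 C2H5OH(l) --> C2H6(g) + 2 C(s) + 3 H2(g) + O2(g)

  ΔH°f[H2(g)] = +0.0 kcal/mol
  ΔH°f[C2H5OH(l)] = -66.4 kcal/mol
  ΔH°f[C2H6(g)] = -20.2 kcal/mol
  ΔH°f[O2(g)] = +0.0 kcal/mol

ΔH°rxn = Σ nΔHf°(products) − Σ nΔHf°(reactants).
Products: 1·(-20.2) + 2·(+0.0) + 3·(+0.0) + 1·(+0.0) = -20.2
Reactants: 2·(-66.4) = -132.8
ΔH°rxn = (-20.2) − (-132.8) = 112.6 kcal/mol

ΔH°rxn = 112.6 kcal/mol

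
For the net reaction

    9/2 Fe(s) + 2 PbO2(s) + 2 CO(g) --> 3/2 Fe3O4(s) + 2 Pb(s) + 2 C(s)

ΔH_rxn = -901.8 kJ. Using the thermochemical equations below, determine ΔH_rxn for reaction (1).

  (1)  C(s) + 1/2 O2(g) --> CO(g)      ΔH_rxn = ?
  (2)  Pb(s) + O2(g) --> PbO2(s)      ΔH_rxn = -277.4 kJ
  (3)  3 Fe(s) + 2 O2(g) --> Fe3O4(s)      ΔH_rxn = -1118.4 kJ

(1) reversed and × 2 (reverse to put CO(g) on the reactant side; scale by 2 for the 2 CO(g)): contributes −2·x
(2) reversed and × 2 (reverse to put PbO2(s) on the reactant side; ×2 to match 2 PbO2(s) in the target): (-2)·(-277.4) = +554.8 kJ
(3) × 3/2 (×3/2 to match 3/2 Fe3O4(s) in the target): (3/2)·(-1118.4) = -1677.6 kJ
-901.8 = (+554.8) + (-1677.6) − 2·x
x = (-901.8 − (-1122.8)) / (-2) = -110.5 kJ

ΔH_rxn = -110.5 kJ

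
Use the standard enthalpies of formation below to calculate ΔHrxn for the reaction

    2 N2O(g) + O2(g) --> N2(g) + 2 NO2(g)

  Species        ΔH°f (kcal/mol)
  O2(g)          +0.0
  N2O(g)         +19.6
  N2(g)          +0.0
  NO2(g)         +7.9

ΔH°rxn = Σ nΔHf°(products) − Σ nΔHf°(reactants).
Products: 1·(+0.0) + 2·(+7.9) = +15.8
Reactants: 2·(+19.6) + 1·(+0.0) = +39.2
ΔHrxn = (+15.8) − (+39.2) = -23.4 kcal/mol

ΔHrxn = -23.4 kcal/mol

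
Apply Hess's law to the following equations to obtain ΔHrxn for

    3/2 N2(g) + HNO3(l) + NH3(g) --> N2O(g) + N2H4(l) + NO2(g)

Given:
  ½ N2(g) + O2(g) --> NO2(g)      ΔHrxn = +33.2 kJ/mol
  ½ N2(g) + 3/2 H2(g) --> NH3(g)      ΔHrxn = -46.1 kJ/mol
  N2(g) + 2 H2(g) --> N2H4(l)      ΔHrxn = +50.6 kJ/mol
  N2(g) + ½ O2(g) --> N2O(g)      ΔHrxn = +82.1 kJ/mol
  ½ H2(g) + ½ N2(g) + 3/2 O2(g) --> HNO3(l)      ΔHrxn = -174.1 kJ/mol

equation 1 as written (NO2(g) already on the product side): +33.2 kJ/mol
equation 2 reversed (NH3(g) must end up as a reactant): +46.1 kJ/mol
equation 3 as written (N2H4(l) already on the product side): +50.6 kJ/mol
equation 4 as written (N2O(g) already on the product side): +82.1 kJ/mol
equation 5 reversed (reverse to put HNO3(l) on the reactant side): +174.1 kJ/mol
Summing the manipulated equations, ΔHrxn = (+33.2) + (+46.1) + (+50.6) + (+82.1) + (+174.1) = 386.1 kJ/mol

ΔHrxn = 386.1 kJ/mol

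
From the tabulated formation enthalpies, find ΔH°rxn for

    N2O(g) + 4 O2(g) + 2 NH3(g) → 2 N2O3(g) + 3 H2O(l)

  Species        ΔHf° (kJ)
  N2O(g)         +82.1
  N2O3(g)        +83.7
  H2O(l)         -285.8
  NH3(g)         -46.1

ΔH°rxn = -679.9 kJ

ΔH°rxn = Σ nΔHf°(products) − Σ nΔHf°(reactants).
Products: 2·(+83.7) + 3·(-285.8) = -690.0
Reactants: 1·(+82.1) + 4·(+0.0) + 2·(-46.1) = -10.1
ΔH°rxn = (-690.0) − (-10.1) = -679.9 kJ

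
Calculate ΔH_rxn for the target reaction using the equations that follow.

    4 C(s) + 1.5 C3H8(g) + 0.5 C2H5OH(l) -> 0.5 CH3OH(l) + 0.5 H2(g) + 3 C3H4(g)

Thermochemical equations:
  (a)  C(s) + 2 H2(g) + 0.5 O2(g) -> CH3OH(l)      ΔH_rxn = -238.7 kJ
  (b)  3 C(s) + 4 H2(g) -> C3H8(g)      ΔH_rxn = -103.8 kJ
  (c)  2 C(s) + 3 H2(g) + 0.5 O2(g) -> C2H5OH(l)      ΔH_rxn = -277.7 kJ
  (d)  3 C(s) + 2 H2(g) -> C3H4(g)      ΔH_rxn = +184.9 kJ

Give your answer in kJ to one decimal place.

ΔH_rxn = 729.9 kJ

(a) × 1/2 (scale by 1/2 for the 1/2 CH3OH(l)): (1/2)·(-238.7) = -119.35 kJ
(b) reversed and × 3/2 (C3H8(g) must end up as a reactant; scale by 3/2 for the 3/2 C3H8(g)): (-3/2)·(-103.8) = +155.7 kJ
(c) reversed and × 1/2 (C2H5OH(l) must end up as a reactant; ×1/2 to match 1/2 C2H5OH(l) in the target): (-1/2)·(-277.7) = +138.85 kJ
(d) × 3 (scale by 3 for the 3 C3H4(g)): (3)·(+184.9) = +554.7 kJ
Summing the manipulated equations, ΔH_rxn = (-119.35) + (+155.7) + (+138.85) + (+554.7) = 729.9 kJ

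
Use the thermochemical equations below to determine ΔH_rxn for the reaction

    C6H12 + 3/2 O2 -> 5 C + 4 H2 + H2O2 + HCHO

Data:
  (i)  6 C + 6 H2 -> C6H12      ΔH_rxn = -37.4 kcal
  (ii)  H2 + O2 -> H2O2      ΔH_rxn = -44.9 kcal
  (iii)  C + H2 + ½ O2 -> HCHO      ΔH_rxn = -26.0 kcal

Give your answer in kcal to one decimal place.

(i) reversed: +37.4 kcal
(ii) as written: -44.9 kcal
(iii) as written: -26.0 kcal
ΔH_rxn = (-1)·(-37.4) + (1)·(-44.9) + (1)·(-26.0) = -33.5 kcal

ΔH_rxn = -33.5 kcal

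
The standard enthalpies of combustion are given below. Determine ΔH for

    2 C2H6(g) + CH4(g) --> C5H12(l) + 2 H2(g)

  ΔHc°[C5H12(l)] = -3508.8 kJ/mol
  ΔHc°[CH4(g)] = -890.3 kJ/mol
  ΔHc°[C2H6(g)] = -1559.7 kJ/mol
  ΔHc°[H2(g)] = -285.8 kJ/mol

With combustion enthalpies, reactants minus products:
= [2·(-1559.7) + 1·(-890.3)] − [1·(-3508.8) + 2·(-285.8)]
= 70.7 kJ/mol

ΔH = 70.7 kJ/mol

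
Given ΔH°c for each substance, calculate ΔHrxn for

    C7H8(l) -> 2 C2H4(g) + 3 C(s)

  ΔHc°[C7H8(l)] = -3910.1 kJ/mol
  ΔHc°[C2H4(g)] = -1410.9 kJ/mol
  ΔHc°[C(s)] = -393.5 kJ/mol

ΔHrxn = 92.2 kJ/mol

With combustion enthalpies, reactants minus products:
= [1·(-3910.1)] − [2·(-1410.9) + 3·(-393.5)]
= 92.2 kJ/mol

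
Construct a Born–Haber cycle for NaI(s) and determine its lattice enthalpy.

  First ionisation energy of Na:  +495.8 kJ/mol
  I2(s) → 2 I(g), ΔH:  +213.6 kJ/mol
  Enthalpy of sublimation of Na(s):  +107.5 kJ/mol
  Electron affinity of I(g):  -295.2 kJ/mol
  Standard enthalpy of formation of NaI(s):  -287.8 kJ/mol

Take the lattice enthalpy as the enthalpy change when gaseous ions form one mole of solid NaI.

U = -702.7 kJ/mol

ΔHf° = 1·ΔHsub + 1·(ΣIE) + 1/2·D(I2) + 1·EA + U
-287.8 = 1·(+107.5) + 1·(+495.8) + 1/2·(+213.6) + 1·(-295.2) + U
U = -287.8 − (+414.9) = -702.7 kJ/mol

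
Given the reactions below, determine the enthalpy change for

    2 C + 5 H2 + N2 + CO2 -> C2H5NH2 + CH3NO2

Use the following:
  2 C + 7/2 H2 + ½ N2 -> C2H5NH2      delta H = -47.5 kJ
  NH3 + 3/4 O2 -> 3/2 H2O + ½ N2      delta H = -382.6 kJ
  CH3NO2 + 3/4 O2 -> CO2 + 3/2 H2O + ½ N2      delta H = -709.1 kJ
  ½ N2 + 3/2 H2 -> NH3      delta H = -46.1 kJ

delta H = 232.9 kJ

equation 1 as written: -47.5 kJ
equation 2 as written: -382.6 kJ
equation 3 reversed: +709.1 kJ
equation 4 as written: -46.1 kJ
Combining the equations, delta H = (-47.5) + (-382.6) + (+709.1) + (-46.1) = 232.9 kJ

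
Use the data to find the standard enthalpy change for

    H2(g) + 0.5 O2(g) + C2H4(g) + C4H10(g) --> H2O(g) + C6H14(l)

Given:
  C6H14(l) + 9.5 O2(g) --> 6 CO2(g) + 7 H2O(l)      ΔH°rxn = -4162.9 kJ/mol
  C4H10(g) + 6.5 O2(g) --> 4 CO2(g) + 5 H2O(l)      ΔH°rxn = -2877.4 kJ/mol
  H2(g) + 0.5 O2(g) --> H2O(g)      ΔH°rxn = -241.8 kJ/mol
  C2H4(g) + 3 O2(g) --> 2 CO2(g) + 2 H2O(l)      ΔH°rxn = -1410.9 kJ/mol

equation 1 reversed (C6H14(l) must end up as a product): +4162.9 kJ/mol
equation 2 as written (C4H10(g) already on the reactant side): -2877.4 kJ/mol
equation 3 as written (H2O(g) already on the product side): -241.8 kJ/mol
equation 4 as written (C2H4(g) already on the reactant side): -1410.9 kJ/mol
ΔH°rxn = (+4162.9) + (-2877.4) + (-241.8) + (-1410.9) = -367.2 kJ/mol

ΔH°rxn = -367.2 kJ/mol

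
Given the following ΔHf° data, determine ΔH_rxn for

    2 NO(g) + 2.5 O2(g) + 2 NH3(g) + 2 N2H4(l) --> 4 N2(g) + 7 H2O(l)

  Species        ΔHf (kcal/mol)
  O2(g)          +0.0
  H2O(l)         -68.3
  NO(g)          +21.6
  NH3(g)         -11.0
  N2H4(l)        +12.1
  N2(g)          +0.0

ΔH_rxn = -523.5 kcal/mol

ΔH°rxn = Σ nΔHf°(products) − Σ nΔHf°(reactants).
Products: 4·(+0.0) + 7·(-68.3) = -478.1
Reactants: 2·(+21.6) + 5/2·(+0.0) + 2·(-11.0) + 2·(+12.1) = +45.4
ΔH_rxn = (-478.1) − (+45.4) = -523.5 kcal/mol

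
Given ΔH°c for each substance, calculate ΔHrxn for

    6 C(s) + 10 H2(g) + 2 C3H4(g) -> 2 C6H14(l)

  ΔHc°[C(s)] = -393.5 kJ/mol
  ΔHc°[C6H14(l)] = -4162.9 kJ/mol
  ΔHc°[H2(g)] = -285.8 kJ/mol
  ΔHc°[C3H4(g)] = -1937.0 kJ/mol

Using ΔH = Σ nΔHc°(reactants) − Σ nΔHc°(products):
= [6·(-393.5) + 10·(-285.8) + 2·(-1937.0)] − [2·(-4162.9)]
= -767.2 kJ/mol

ΔHrxn = -767.2 kJ/mol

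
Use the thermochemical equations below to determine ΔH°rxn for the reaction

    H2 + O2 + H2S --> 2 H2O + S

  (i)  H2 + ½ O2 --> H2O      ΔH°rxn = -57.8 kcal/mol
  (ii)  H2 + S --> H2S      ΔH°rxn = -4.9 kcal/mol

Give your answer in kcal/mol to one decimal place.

(i) × 2: (2)·(-57.8) = -115.6 kcal/mol
(ii) reversed: +4.9 kcal/mol
ΔH°rxn = (2)·(-57.8) + (-1)·(-4.9) = -110.7 kcal/mol

ΔH°rxn = -110.7 kcal/mol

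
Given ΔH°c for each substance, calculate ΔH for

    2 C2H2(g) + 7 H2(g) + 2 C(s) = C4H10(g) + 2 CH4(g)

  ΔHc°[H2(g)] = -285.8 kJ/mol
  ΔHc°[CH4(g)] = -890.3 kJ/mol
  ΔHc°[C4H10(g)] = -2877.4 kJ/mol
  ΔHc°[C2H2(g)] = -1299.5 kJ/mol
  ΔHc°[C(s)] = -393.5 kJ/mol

ΔH = -728.6 kJ/mol

With combustion enthalpies, reactants minus products:
= [2·(-1299.5) + 7·(-285.8) + 2·(-393.5)] − [1·(-2877.4) + 2·(-890.3)]
= -728.6 kJ/mol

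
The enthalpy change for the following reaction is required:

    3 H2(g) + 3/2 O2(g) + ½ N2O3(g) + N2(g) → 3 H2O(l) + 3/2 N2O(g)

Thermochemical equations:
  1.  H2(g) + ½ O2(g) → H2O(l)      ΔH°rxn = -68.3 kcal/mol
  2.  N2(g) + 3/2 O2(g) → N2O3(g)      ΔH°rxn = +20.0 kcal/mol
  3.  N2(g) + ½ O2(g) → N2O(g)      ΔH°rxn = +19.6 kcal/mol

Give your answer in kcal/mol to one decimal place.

ΔH°rxn = -185.5 kcal/mol

eq. 1 × 3 (scale by 3 for the 3 H2O(l)): (3)·(-68.3) = -204.9 kcal/mol
eq. 2 reversed and × 1/2 (N2O3(g) must end up as a reactant; scale by 1/2 for the 1/2 N2O3(g)): (-1/2)·(+20.0) = -10.0 kcal/mol
eq. 3 × 3/2 (scale by 3/2 for the 3/2 N2O(g)): (3/2)·(+19.6) = +29.4 kcal/mol
ΔH°rxn = (-204.9) + (-10.0) + (+29.4) = -185.5 kcal/mol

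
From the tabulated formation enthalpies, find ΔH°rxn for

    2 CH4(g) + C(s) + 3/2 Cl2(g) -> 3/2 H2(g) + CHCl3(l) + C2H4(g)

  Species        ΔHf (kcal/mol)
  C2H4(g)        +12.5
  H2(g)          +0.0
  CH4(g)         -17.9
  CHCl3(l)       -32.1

Products: 3/2·(+0.0) + 1·(-32.1) + 1·(+12.5) = -19.6
Reactants: 2·(-17.9) + 1·(+0.0) + 3/2·(+0.0) = -35.8
ΔH°rxn = (-19.6) − (-35.8) = 16.2 kcal/mol

ΔH°rxn = 16.2 kcal/mol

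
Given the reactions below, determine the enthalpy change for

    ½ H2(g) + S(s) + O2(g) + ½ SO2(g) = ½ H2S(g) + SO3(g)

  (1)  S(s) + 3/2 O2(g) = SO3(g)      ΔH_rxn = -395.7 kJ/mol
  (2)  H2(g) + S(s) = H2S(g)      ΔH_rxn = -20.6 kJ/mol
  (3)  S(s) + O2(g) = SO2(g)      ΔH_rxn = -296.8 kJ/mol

ΔH_rxn = -257.6 kJ/mol

(1) as written (SO3(g) already on the product side): -395.7 kJ/mol
(2) × 1/2 (scale by 1/2 for the 1/2 H2S(g)): (1/2)·(-20.6) = -10.3 kJ/mol
(3) reversed and × 1/2 (reverse to put SO2(g) on the reactant side; scale by 1/2 for the 1/2 SO2(g)): (-1/2)·(-296.8) = +148.4 kJ/mol
Combining the equations, ΔH_rxn = (1)·(-395.7) + (1/2)·(-20.6) + (-1/2)·(-296.8) = -257.6 kJ/mol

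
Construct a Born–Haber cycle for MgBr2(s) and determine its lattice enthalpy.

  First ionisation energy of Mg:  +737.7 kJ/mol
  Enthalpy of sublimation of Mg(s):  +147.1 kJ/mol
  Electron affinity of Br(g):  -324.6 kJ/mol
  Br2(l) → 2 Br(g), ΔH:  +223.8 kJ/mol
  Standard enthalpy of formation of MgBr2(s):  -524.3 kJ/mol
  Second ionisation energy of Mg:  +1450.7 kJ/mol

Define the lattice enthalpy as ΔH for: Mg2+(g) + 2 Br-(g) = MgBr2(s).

ΔHf° = 1·ΔHsub + 1·(ΣIE) + 1·D(Br2) + 2·EA + U
-524.3 = 1·(+147.1) + 1·(+2188.4) + 1·(+223.8) + 2·(-324.6) + U
U = -524.3 − (+1910.1) = -2434.4 kJ/mol

U = -2434.4 kJ/mol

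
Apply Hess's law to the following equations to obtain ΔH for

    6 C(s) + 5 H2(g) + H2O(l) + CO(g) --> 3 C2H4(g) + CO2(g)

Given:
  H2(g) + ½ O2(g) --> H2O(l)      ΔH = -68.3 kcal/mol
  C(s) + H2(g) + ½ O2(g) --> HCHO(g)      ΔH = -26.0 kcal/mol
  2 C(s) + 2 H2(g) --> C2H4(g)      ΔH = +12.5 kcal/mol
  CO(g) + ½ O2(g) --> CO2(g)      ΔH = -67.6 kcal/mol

ΔH = 38.2 kcal/mol

equation 1 reversed (reverse to put H2O(l) on the reactant side): +68.3 kcal/mol
equation 2: not needed (HCHO(g) appears nowhere else).
equation 3 × 3 (×3 to match 3 C2H4(g) in the target): (3)·(+12.5) = +37.5 kcal/mol
equation 4 as written (CO(g) already on the reactant side): -67.6 kcal/mol
By Hess's law, ΔH = (+68.3) + (+37.5) + (-67.6) = 38.2 kcal/mol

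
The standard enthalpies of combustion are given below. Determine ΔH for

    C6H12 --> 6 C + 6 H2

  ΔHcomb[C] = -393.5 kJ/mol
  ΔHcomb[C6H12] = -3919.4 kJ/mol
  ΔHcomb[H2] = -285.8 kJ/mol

ΔH = 156.4 kJ/mol

With combustion enthalpies, reactants minus products:
= [1·(-3919.4)] − [6·(-393.5) + 6·(-285.8)]
= 156.4 kJ/mol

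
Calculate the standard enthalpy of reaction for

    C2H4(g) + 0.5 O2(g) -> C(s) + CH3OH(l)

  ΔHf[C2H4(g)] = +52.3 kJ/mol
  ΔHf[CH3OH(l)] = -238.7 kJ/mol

ΔH°rxn = -291.0 kJ/mol

Products: 1·(+0.0) + 1·(-238.7) = -238.7
Reactants: 1·(+52.3) + 1/2·(+0.0) = +52.3
ΔH°rxn = (-238.7) − (+52.3) = -291.0 kJ/mol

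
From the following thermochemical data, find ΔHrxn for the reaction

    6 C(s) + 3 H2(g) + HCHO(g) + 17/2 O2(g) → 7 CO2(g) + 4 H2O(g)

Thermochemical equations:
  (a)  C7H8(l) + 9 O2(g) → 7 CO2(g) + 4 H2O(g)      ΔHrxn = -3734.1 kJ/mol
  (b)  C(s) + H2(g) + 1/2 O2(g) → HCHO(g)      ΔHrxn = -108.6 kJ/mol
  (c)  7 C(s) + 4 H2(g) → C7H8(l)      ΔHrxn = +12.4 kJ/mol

ΔHrxn = -3613.1 kJ/mol

(a) as written (CO2(g) already on the product side): -3734.1 kJ/mol
(b) reversed (HCHO(g) must end up as a reactant): +108.6 kJ/mol
(c) as written: +12.4 kJ/mol
ΔHrxn = (1)·(-3734.1) + (-1)·(-108.6) + (1)·(+12.4) = -3613.1 kJ/mol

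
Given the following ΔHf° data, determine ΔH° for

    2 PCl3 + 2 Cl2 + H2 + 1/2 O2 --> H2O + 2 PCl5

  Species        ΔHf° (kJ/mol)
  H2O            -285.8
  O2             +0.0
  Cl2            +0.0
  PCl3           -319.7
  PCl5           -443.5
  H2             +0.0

ΔH° = -533.4 kJ/mol

Products: 1·(-285.8) + 2·(-443.5) = -1172.8
Reactants: 2·(-319.7) + 2·(+0.0) + 1·(+0.0) + 1/2·(+0.0) = -639.4
ΔH° = (-1172.8) − (-639.4) = -533.4 kJ/mol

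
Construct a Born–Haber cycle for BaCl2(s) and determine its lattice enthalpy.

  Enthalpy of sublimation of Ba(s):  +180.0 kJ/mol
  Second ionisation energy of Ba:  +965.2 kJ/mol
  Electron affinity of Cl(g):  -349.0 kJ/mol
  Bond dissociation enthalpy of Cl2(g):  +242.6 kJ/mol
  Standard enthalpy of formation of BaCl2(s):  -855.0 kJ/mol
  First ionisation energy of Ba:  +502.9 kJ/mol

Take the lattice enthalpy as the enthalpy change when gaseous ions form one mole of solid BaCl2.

U = -2047.7 kJ/mol

ΔHf° = 1·ΔHsub + 1·(ΣIE) + 1·D(Cl2) + 2·EA + U
-855.0 = 1·(+180.0) + 1·(+1468.1) + 1·(+242.6) + 2·(-349.0) + U
U = -855.0 − (+1192.7) = -2047.7 kJ/mol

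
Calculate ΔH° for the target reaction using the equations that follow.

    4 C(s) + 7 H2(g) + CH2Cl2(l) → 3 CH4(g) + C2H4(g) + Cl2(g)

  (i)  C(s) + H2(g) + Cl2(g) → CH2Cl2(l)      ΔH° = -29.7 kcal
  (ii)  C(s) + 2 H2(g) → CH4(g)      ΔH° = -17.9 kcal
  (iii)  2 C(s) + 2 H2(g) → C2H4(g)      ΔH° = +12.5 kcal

(i) reversed: +29.7 kcal
(ii) × 3: (3)·(-17.9) = -53.7 kcal
(iii) as written: +12.5 kcal
ΔH° = (-1)·(-29.7) + (3)·(-17.9) + (1)·(+12.5) = -11.5 kcal

ΔH° = -11.5 kcal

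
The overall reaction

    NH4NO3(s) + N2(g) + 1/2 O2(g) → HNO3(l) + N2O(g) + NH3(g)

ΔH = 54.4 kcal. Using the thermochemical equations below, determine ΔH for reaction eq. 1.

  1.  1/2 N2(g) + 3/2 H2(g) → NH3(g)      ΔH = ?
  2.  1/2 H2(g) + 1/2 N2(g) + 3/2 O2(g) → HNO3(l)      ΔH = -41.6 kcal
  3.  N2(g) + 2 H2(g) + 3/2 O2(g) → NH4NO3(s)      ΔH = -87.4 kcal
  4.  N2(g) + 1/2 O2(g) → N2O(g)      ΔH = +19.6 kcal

ΔH = -11.0 kcal

eq. 1 as written (NH3(g) already on the product side): contributes x
eq. 2 as written (HNO3(l) already on the product side): -41.6 kcal
eq. 3 reversed (reverse to put NH4NO3(s) on the reactant side): +87.4 kcal
eq. 4 as written (N2O(g) already on the product side): +19.6 kcal
+54.4 = (-41.6) + (+87.4) + (+19.6) + x
x = (+54.4 − (+65.4)) / (1) = -11.0 kcal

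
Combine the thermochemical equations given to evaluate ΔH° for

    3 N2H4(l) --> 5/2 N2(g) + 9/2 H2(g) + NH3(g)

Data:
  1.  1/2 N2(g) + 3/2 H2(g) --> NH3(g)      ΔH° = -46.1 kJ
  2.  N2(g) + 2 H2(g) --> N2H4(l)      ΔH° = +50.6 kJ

ΔH° = -197.9 kJ

eq. 1 as written: -46.1 kJ
eq. 2 reversed and × 3: (-3)·(+50.6) = -151.8 kJ
ΔH° = (-46.1) + (-151.8) = -197.9 kJ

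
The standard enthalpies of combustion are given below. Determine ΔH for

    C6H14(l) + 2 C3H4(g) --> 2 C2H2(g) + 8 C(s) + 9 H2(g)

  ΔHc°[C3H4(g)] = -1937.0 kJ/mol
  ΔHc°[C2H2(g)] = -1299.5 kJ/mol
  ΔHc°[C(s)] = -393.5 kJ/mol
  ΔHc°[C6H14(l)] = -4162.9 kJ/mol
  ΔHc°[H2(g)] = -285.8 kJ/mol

With combustion enthalpies, reactants minus products:
= [1·(-4162.9) + 2·(-1937.0)] − [2·(-1299.5) + 8·(-393.5) + 9·(-285.8)]
= 282.3 kJ/mol

ΔH = 282.3 kJ/mol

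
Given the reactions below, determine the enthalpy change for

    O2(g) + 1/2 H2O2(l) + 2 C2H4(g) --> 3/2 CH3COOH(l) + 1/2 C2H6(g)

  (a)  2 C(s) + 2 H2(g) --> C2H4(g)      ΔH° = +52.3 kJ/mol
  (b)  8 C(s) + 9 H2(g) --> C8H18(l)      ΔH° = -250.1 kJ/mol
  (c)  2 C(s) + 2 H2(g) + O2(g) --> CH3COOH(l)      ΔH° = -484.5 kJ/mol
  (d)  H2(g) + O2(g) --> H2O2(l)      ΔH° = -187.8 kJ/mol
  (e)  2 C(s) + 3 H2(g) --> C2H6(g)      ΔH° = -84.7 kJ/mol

ΔH° = -779.8 kJ/mol

(a) reversed and × 2 (C2H4(g) must end up as a reactant; ×2 to match 2 C2H4(g) in the target): (-2)·(+52.3) = -104.6 kJ/mol
(b): not needed (C8H18(l) appears nowhere else).
(c) × 3/2 (scale by 3/2 for the 3/2 CH3COOH(l)): (3/2)·(-484.5) = -726.75 kJ/mol
(d) reversed and × 1/2 (H2O2(l) must end up as a reactant; scale by 1/2 for the 1/2 H2O2(l)): (-1/2)·(-187.8) = +93.9 kJ/mol
(e) × 1/2 (×1/2 to match 1/2 C2H6(g) in the target): (1/2)·(-84.7) = -42.35 kJ/mol
ΔH° = (-104.6) + (-726.75) + (+93.9) + (-42.35) = -779.8 kJ/mol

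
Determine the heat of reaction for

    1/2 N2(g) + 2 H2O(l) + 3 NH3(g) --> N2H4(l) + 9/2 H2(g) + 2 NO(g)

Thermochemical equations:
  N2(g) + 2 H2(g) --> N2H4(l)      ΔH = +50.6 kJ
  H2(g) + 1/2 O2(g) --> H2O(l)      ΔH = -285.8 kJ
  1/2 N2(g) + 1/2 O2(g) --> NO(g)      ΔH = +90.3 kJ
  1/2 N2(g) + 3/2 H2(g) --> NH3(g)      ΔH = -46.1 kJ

ΔH = 941.1 kJ

equation 1 as written: +50.6 kJ
equation 2 reversed and × 2: (-2)·(-285.8) = +571.6 kJ
equation 3 × 2: (2)·(+90.3) = +180.6 kJ
equation 4 reversed and × 3: (-3)·(-46.1) = +138.3 kJ
ΔH = (+50.6) + (+571.6) + (+180.6) + (+138.3) = 941.1 kJ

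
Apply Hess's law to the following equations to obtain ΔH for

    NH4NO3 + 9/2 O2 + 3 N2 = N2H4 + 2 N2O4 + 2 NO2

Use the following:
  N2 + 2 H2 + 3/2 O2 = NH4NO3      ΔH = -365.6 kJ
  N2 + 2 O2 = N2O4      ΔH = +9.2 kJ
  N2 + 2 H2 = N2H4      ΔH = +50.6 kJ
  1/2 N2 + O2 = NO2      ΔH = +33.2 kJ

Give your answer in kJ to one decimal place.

ΔH = 501.0 kJ

equation 1 reversed: +365.6 kJ
equation 2 × 2: (2)·(+9.2) = +18.4 kJ
equation 3 as written: +50.6 kJ
equation 4 × 2: (2)·(+33.2) = +66.4 kJ
ΔH = (-1)·(-365.6) + (2)·(+9.2) + (1)·(+50.6) + (2)·(+33.2) = 501.0 kJ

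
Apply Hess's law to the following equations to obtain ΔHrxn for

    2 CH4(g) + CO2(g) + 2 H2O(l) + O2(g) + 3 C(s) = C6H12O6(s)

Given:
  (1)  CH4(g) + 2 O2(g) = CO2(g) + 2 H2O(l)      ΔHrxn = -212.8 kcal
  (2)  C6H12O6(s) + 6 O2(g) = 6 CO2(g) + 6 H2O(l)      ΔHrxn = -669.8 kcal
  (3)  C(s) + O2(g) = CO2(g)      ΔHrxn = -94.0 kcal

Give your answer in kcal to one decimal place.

(1) × 2: (2)·(-212.8) = -425.6 kcal
(2) reversed: +669.8 kcal
(3) × 3: (3)·(-94.0) = -282.0 kcal
By Hess's law, ΔHrxn = (-425.6) + (+669.8) + (-282.0) = -37.8 kcal

ΔHrxn = -37.8 kcal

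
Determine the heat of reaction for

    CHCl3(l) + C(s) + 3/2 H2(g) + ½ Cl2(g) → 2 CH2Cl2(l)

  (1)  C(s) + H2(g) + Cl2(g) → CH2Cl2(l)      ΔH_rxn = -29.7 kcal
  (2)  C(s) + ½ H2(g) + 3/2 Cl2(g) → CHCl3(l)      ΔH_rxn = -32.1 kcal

(1) × 2 (×2 to match 2 CH2Cl2(l) in the target): (2)·(-29.7) = -59.4 kcal
(2) reversed (reverse to put CHCl3(l) on the reactant side): +32.1 kcal
ΔH_rxn = (-59.4) + (+32.1) = -27.3 kcal

ΔH_rxn = -27.3 kcal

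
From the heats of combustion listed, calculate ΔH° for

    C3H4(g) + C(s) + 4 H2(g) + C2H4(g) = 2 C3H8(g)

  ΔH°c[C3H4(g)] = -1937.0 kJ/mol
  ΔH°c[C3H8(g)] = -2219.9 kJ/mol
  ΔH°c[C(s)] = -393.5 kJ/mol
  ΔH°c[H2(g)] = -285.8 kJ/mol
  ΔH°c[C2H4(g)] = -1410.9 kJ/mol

Using ΔH = Σ nΔHc°(reactants) − Σ nΔHc°(products):
= [1·(-1937.0) + 1·(-393.5) + 4·(-285.8) + 1·(-1410.9)] − [2·(-2219.9)]
= -444.8 kJ/mol

ΔH° = -444.8 kJ/mol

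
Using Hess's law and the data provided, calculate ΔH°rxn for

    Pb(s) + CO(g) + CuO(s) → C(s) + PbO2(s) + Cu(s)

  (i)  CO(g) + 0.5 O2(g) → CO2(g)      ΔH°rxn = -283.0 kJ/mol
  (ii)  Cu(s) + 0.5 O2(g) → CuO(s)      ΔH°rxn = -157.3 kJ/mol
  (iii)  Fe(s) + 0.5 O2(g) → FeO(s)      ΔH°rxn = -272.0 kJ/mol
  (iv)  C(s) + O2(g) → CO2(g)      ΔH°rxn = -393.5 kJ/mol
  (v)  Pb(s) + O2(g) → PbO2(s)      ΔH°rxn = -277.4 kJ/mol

(i) as written (CO(g) already on the reactant side): -283.0 kJ/mol
(ii) reversed (CuO(s) must end up as a reactant): +157.3 kJ/mol
(iii): not needed (Fe(s) appears nowhere else).
(iv) reversed (reverse to put C(s) on the product side): +393.5 kJ/mol
(v) as written (PbO2(s) already on the product side): -277.4 kJ/mol
Summing the manipulated equations, ΔH°rxn = (1)·(-283.0) + (-1)·(-157.3) + (-1)·(-393.5) + (1)·(-277.4) = -9.6 kJ/mol

ΔH°rxn = -9.6 kJ/mol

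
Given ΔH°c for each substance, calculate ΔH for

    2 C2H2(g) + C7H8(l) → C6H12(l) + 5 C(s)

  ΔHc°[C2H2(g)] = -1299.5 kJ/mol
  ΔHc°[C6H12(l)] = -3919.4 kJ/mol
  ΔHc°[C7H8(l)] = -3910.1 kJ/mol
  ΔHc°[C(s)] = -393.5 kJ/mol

ΔH = -622.2 kJ/mol

With combustion enthalpies, reactants minus products:
= [2·(-1299.5) + 1·(-3910.1)] − [1·(-3919.4) + 5·(-393.5)]
= -622.2 kJ/mol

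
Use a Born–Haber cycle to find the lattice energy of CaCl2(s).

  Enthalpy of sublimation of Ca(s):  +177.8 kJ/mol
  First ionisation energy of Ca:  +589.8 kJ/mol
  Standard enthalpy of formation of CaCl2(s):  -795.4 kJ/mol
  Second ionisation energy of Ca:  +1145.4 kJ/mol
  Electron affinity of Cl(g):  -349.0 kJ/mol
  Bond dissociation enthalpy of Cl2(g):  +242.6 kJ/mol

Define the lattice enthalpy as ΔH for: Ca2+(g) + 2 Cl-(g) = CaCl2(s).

ΔHf° = 1·ΔHsub + 1·(ΣIE) + 1·D(Cl2) + 2·EA + U
-795.4 = 1·(+177.8) + 1·(+1735.2) + 1·(+242.6) + 2·(-349.0) + U
U = -795.4 − (+1457.6) = -2253.0 kJ/mol

U = -2253.0 kJ/mol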